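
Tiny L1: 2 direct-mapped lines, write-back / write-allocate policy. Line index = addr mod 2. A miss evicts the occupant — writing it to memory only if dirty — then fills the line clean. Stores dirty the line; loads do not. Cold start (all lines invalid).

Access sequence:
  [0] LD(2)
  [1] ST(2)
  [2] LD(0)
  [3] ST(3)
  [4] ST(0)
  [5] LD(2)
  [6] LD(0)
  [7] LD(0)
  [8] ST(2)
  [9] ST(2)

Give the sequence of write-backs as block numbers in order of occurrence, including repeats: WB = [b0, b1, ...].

WB = [2, 0]

0: R B2 → L0 miss [-]
1: W B2 → L0 hit [D]
2: R B0 → L0 miss wb→B2 [-]
3: W B3 → L1 miss [D]
4: W B0 → L0 hit [D]
5: R B2 → L0 miss wb→B0 [-]
6: R B0 → L0 miss [-]
7: R B0 → L0 hit [-]
8: W B2 → L0 miss [D]
9: W B2 → L0 hit [D]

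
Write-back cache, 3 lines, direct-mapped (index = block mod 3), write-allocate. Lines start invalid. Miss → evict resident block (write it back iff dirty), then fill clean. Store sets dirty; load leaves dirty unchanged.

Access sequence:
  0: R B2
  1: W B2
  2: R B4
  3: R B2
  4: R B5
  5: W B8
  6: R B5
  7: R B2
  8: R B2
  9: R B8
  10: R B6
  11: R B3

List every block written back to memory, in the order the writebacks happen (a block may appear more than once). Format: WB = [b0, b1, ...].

WB = [2, 8]

0: R B2 -> L2 miss  d=-]
1: W B2 -> L2 hit  d=D]
2: R B4 -> L1 miss  d=-]
3: R B2 -> L2 hit  d=D]
4: R B5 -> L2 miss wb->B2  d=-]
5: W B8 -> L2 miss  d=D]
6: R B5 -> L2 miss wb->B8  d=-]
7: R B2 -> L2 miss  d=-]
8: R B2 -> L2 hit  d=-]
9: R B8 -> L2 miss  d=-]
10: R B6 -> L0 miss  d=-]
11: R B3 -> L0 miss  d=-]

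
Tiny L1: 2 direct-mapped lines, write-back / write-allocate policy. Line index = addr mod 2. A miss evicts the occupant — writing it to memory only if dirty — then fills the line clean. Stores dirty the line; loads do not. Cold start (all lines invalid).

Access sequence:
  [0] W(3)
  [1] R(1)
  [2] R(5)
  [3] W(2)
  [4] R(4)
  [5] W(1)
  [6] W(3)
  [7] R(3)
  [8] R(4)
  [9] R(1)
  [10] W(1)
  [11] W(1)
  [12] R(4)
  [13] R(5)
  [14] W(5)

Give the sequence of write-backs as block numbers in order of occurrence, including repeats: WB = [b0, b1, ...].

  0 | W B3 → L1 miss [D]
  1 | R B1 → L1 miss wb→B3 [-]
  2 | R B5 → L1 miss [-]
  3 | W B2 → L0 miss [D]
  4 | R B4 → L0 miss wb→B2 [-]
  5 | W B1 → L1 miss [D]
  6 | W B3 → L1 miss wb→B1 [D]
  7 | R B3 → L1 hit [D]
  8 | R B4 → L0 hit [-]
  9 | R B1 → L1 miss wb→B3 [-]
  10 | W B1 → L1 hit [D]
  11 | W B1 → L1 hit [D]
  12 | R B4 → L0 hit [-]
  13 | R B5 → L1 miss wb→B1 [-]
  14 | W B5 → L1 hit [D]

WB = [3, 2, 1, 3, 1]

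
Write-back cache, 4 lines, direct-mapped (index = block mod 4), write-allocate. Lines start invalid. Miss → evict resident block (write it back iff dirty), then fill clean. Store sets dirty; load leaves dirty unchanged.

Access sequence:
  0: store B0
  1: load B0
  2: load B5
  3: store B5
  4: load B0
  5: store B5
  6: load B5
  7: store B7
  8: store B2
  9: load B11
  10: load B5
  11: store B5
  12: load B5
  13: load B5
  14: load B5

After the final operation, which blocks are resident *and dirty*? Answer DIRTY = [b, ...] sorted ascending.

  0 | W B0 → L0 miss [D]
  1 | R B0 → L0 hit [D]
  2 | R B5 → L1 miss [-]
  3 | W B5 → L1 hit [D]
  4 | R B0 → L0 hit [D]
  5 | W B5 → L1 hit [D]
  6 | R B5 → L1 hit [D]
  7 | W B7 → L3 miss [D]
  8 | W B2 → L2 miss [D]
  9 | R B11 → L3 miss wb→B7 [-]
  10 | R B5 → L1 hit [D]
  11 | W B5 → L1 hit [D]
  12 | R B5 → L1 hit [D]
  13 | R B5 → L1 hit [D]
  14 | R B5 → L1 hit [D]

DIRTY = [0, 2, 5]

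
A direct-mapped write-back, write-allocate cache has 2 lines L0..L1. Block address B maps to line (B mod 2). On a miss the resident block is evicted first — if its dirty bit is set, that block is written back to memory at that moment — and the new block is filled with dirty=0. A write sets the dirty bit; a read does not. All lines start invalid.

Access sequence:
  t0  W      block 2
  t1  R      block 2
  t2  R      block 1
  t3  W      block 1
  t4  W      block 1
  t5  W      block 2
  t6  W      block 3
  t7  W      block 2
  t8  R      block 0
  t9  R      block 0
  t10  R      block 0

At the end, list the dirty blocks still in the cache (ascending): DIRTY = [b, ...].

DIRTY = [3]

0: W B2 -> L0 miss  d=D]
1: R B2 -> L0 hit  d=D]
2: R B1 -> L1 miss  d=-]
3: W B1 -> L1 hit  d=D]
4: W B1 -> L1 hit  d=D]
5: W B2 -> L0 hit  d=D]
6: W B3 -> L1 miss wb->B1  d=D]
7: W B2 -> L0 hit  d=D]
8: R B0 -> L0 miss wb->B2  d=-]
9: R B0 -> L0 hit  d=-]
10: R B0 -> L0 hit  d=-]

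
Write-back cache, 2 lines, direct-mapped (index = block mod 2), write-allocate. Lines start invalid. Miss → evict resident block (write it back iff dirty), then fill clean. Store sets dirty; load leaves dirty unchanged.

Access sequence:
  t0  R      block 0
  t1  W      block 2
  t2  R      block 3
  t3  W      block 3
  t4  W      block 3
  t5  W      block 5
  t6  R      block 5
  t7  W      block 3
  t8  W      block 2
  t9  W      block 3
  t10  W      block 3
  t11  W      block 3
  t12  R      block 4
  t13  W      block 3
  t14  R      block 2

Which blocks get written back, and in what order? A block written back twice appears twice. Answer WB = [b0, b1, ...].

WB = [3, 5, 2]

0: R B0 → L0 miss [-]
1: W B2 → L0 miss [D]
2: R B3 → L1 miss [-]
3: W B3 → L1 hit [D]
4: W B3 → L1 hit [D]
5: W B5 → L1 miss wb→B3 [D]
6: R B5 → L1 hit [D]
7: W B3 → L1 miss wb→B5 [D]
8: W B2 → L0 hit [D]
9: W B3 → L1 hit [D]
10: W B3 → L1 hit [D]
11: W B3 → L1 hit [D]
12: R B4 → L0 miss wb→B2 [-]
13: W B3 → L1 hit [D]
14: R B2 → L0 miss [-]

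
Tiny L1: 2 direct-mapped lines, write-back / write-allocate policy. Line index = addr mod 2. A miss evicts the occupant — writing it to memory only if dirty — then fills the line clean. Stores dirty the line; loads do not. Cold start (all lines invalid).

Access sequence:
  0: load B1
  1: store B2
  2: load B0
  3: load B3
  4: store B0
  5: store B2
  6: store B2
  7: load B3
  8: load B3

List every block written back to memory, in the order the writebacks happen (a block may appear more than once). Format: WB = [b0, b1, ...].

0: R B1 -> L1 miss  d=-]
1: W B2 -> L0 miss  d=D]
2: R B0 -> L0 miss wb->B2  d=-]
3: R B3 -> L1 miss  d=-]
4: W B0 -> L0 hit  d=D]
5: W B2 -> L0 miss wb->B0  d=D]
6: W B2 -> L0 hit  d=D]
7: R B3 -> L1 hit  d=-]
8: R B3 -> L1 hit  d=-]

WB = [2, 0]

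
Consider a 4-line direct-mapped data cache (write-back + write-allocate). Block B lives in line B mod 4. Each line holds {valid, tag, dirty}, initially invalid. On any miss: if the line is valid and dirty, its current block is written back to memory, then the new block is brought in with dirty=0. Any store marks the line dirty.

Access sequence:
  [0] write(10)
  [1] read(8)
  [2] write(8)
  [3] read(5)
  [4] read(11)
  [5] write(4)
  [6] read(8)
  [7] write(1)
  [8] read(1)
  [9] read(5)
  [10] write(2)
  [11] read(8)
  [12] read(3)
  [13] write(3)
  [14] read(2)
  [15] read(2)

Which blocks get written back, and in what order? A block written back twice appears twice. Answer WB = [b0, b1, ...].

0: W B10 → L2 miss [D]
1: R B8 → L0 miss [-]
2: W B8 → L0 hit [D]
3: R B5 → L1 miss [-]
4: R B11 → L3 miss [-]
5: W B4 → L0 miss wb→B8 [D]
6: R B8 → L0 miss wb→B4 [-]
7: W B1 → L1 miss [D]
8: R B1 → L1 hit [D]
9: R B5 → L1 miss wb→B1 [-]
10: W B2 → L2 miss wb→B10 [D]
11: R B8 → L0 hit [-]
12: R B3 → L3 miss [-]
13: W B3 → L3 hit [D]
14: R B2 → L2 hit [D]
15: R B2 → L2 hit [D]

WB = [8, 4, 1, 10]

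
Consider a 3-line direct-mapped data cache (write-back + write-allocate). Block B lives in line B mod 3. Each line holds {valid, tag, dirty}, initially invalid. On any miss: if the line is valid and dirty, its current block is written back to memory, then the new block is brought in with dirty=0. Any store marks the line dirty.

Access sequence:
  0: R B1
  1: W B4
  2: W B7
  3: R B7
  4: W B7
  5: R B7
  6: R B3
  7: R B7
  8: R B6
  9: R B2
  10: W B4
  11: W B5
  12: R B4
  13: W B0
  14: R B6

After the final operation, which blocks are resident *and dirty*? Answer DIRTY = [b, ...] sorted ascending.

  0 | R B1 → L1 miss [-]
  1 | W B4 → L1 miss [D]
  2 | W B7 → L1 miss wb→B4 [D]
  3 | R B7 → L1 hit [D]
  4 | W B7 → L1 hit [D]
  5 | R B7 → L1 hit [D]
  6 | R B3 → L0 miss [-]
  7 | R B7 → L1 hit [D]
  8 | R B6 → L0 miss [-]
  9 | R B2 → L2 miss [-]
  10 | W B4 → L1 miss wb→B7 [D]
  11 | W B5 → L2 miss [D]
  12 | R B4 → L1 hit [D]
  13 | W B0 → L0 miss [D]
  14 | R B6 → L0 miss wb→B0 [-]

DIRTY = [4, 5]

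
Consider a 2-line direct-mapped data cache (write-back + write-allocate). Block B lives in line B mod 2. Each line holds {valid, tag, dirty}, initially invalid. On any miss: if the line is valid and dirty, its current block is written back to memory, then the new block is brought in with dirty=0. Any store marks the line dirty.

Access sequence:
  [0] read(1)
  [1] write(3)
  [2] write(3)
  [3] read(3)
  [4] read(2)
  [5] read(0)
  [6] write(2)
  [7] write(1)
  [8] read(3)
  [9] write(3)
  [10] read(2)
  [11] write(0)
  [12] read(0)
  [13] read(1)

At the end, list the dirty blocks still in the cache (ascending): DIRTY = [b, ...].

  0 | R B1 → L1 miss [-]
  1 | W B3 → L1 miss [D]
  2 | W B3 → L1 hit [D]
  3 | R B3 → L1 hit [D]
  4 | R B2 → L0 miss [-]
  5 | R B0 → L0 miss [-]
  6 | W B2 → L0 miss [D]
  7 | W B1 → L1 miss wb→B3 [D]
  8 | R B3 → L1 miss wb→B1 [-]
  9 | W B3 → L1 hit [D]
  10 | R B2 → L0 hit [D]
  11 | W B0 → L0 miss wb→B2 [D]
  12 | R B0 → L0 hit [D]
  13 | R B1 → L1 miss wb→B3 [-]

DIRTY = [0]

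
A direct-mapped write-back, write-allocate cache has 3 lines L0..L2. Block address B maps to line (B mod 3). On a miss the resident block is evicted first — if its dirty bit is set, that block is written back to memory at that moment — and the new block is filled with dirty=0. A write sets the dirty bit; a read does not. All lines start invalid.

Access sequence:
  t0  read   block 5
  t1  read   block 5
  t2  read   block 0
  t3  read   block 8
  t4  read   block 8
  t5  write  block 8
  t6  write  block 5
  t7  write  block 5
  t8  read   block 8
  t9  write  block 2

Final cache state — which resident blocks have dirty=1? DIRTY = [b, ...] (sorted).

  0 | R B5 → L2 miss [-]
  1 | R B5 → L2 hit [-]
  2 | R B0 → L0 miss [-]
  3 | R B8 → L2 miss [-]
  4 | R B8 → L2 hit [-]
  5 | W B8 → L2 hit [D]
  6 | W B5 → L2 miss wb→B8 [D]
  7 | W B5 → L2 hit [D]
  8 | R B8 → L2 miss wb→B5 [-]
  9 | W B2 → L2 miss [D]

DIRTY = [2]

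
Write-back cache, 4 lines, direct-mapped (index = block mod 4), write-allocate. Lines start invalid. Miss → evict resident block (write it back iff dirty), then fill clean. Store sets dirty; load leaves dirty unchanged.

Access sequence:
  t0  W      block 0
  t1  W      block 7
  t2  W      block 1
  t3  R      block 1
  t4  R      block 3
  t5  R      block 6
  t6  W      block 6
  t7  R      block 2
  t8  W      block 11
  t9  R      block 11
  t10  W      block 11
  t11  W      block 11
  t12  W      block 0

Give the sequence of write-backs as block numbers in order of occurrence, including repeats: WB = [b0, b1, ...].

0: W B0 -> L0 miss  d=D]
1: W B7 -> L3 miss  d=D]
2: W B1 -> L1 miss  d=D]
3: R B1 -> L1 hit  d=D]
4: R B3 -> L3 miss wb->B7  d=-]
5: R B6 -> L2 miss  d=-]
6: W B6 -> L2 hit  d=D]
7: R B2 -> L2 miss wb->B6  d=-]
8: W B11 -> L3 miss  d=D]
9: R B11 -> L3 hit  d=D]
10: W B11 -> L3 hit  d=D]
11: W B11 -> L3 hit  d=D]
12: W B0 -> L0 hit  d=D]

WB = [7, 6]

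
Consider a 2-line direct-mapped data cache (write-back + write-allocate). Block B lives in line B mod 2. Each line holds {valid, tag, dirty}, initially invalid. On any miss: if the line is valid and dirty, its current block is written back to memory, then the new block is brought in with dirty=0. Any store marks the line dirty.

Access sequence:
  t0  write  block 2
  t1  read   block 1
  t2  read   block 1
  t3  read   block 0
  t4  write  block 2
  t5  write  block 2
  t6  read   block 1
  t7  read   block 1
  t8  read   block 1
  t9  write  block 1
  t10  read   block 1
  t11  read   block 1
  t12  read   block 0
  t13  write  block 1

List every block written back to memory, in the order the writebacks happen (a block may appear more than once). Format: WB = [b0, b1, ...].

WB = [2, 2]

0: W B2 -> L0 miss  d=D]
1: R B1 -> L1 miss  d=-]
2: R B1 -> L1 hit  d=-]
3: R B0 -> L0 miss wb->B2  d=-]
4: W B2 -> L0 miss  d=D]
5: W B2 -> L0 hit  d=D]
6: R B1 -> L1 hit  d=-]
7: R B1 -> L1 hit  d=-]
8: R B1 -> L1 hit  d=-]
9: W B1 -> L1 hit  d=D]
10: R B1 -> L1 hit  d=D]
11: R B1 -> L1 hit  d=D]
12: R B0 -> L0 miss wb->B2  d=-]
13: W B1 -> L1 hit  d=D]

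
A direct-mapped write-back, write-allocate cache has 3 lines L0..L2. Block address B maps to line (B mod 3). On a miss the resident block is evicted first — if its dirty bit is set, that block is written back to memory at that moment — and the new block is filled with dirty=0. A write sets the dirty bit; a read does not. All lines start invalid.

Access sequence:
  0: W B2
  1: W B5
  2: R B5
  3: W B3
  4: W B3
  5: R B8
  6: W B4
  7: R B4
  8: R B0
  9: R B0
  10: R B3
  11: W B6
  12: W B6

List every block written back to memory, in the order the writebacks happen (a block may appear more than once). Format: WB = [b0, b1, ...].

  0 | W B2 → L2 miss [D]
  1 | W B5 → L2 miss wb→B2 [D]
  2 | R B5 → L2 hit [D]
  3 | W B3 → L0 miss [D]
  4 | W B3 → L0 hit [D]
  5 | R B8 → L2 miss wb→B5 [-]
  6 | W B4 → L1 miss [D]
  7 | R B4 → L1 hit [D]
  8 | R B0 → L0 miss wb→B3 [-]
  9 | R B0 → L0 hit [-]
  10 | R B3 → L0 miss [-]
  11 | W B6 → L0 miss [D]
  12 | W B6 → L0 hit [D]

WB = [2, 5, 3]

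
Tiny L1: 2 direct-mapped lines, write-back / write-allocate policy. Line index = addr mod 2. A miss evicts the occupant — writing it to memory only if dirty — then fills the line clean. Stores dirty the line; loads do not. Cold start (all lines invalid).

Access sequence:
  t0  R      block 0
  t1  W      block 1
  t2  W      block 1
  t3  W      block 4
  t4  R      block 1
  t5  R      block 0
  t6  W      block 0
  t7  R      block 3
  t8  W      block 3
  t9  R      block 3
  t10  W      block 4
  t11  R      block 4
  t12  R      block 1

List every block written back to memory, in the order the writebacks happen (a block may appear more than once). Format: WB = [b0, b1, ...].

  0 | R B0 → L0 miss [-]
  1 | W B1 → L1 miss [D]
  2 | W B1 → L1 hit [D]
  3 | W B4 → L0 miss [D]
  4 | R B1 → L1 hit [D]
  5 | R B0 → L0 miss wb→B4 [-]
  6 | W B0 → L0 hit [D]
  7 | R B3 → L1 miss wb→B1 [-]
  8 | W B3 → L1 hit [D]
  9 | R B3 → L1 hit [D]
  10 | W B4 → L0 miss wb→B0 [D]
  11 | R B4 → L0 hit [D]
  12 | R B1 → L1 miss wb→B3 [-]

WB = [4, 1, 0, 3]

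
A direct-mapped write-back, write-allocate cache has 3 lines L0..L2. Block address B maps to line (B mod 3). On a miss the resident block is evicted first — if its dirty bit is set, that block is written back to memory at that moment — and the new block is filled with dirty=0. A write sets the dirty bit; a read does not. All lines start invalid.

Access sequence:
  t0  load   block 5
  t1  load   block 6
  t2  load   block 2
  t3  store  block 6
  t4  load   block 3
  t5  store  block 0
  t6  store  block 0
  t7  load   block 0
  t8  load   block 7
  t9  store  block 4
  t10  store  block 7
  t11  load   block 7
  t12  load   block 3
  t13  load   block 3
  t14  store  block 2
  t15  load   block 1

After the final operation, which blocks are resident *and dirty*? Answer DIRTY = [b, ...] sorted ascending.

0: R B5 → L2 miss [-]
1: R B6 → L0 miss [-]
2: R B2 → L2 miss [-]
3: W B6 → L0 hit [D]
4: R B3 → L0 miss wb→B6 [-]
5: W B0 → L0 miss [D]
6: W B0 → L0 hit [D]
7: R B0 → L0 hit [D]
8: R B7 → L1 miss [-]
9: W B4 → L1 miss [D]
10: W B7 → L1 miss wb→B4 [D]
11: R B7 → L1 hit [D]
12: R B3 → L0 miss wb→B0 [-]
13: R B3 → L0 hit [-]
14: W B2 → L2 hit [D]
15: R B1 → L1 miss wb→B7 [-]

DIRTY = [2]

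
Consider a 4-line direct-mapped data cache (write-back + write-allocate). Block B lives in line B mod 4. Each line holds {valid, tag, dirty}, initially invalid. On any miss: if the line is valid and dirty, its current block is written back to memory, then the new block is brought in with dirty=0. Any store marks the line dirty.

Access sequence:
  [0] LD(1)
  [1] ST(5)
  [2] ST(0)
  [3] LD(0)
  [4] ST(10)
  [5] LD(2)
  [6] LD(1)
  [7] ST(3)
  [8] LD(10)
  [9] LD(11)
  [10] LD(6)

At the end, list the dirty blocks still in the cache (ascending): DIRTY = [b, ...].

0: R B1 → L1 miss [-]
1: W B5 → L1 miss [D]
2: W B0 → L0 miss [D]
3: R B0 → L0 hit [D]
4: W B10 → L2 miss [D]
5: R B2 → L2 miss wb→B10 [-]
6: R B1 → L1 miss wb→B5 [-]
7: W B3 → L3 miss [D]
8: R B10 → L2 miss [-]
9: R B11 → L3 miss wb→B3 [-]
10: R B6 → L2 miss [-]

DIRTY = [0]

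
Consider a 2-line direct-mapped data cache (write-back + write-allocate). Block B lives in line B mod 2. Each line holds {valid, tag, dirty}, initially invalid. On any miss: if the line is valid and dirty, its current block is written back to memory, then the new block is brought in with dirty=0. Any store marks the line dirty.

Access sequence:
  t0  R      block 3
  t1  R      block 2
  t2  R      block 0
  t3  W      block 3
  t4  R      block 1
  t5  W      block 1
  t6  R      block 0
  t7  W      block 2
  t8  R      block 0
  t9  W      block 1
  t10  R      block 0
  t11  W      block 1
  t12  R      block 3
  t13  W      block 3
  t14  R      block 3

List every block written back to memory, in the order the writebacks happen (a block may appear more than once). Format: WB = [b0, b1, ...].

WB = [3, 2, 1]

0: R B3 → L1 miss [-]
1: R B2 → L0 miss [-]
2: R B0 → L0 miss [-]
3: W B3 → L1 hit [D]
4: R B1 → L1 miss wb→B3 [-]
5: W B1 → L1 hit [D]
6: R B0 → L0 hit [-]
7: W B2 → L0 miss [D]
8: R B0 → L0 miss wb→B2 [-]
9: W B1 → L1 hit [D]
10: R B0 → L0 hit [-]
11: W B1 → L1 hit [D]
12: R B3 → L1 miss wb→B1 [-]
13: W B3 → L1 hit [D]
14: R B3 → L1 hit [D]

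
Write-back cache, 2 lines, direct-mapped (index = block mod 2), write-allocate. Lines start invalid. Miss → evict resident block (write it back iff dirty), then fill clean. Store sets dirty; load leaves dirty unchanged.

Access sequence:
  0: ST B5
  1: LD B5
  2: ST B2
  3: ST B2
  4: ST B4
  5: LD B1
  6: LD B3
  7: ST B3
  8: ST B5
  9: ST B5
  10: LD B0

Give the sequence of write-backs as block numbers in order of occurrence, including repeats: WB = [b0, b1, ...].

WB = [2, 5, 3, 4]

0: W B5 -> L1 miss  d=D]
1: R B5 -> L1 hit  d=D]
2: W B2 -> L0 miss  d=D]
3: W B2 -> L0 hit  d=D]
4: W B4 -> L0 miss wb->B2  d=D]
5: R B1 -> L1 miss wb->B5  d=-]
6: R B3 -> L1 miss  d=-]
7: W B3 -> L1 hit  d=D]
8: W B5 -> L1 miss wb->B3  d=D]
9: W B5 -> L1 hit  d=D]
10: R B0 -> L0 miss wb->B4  d=-]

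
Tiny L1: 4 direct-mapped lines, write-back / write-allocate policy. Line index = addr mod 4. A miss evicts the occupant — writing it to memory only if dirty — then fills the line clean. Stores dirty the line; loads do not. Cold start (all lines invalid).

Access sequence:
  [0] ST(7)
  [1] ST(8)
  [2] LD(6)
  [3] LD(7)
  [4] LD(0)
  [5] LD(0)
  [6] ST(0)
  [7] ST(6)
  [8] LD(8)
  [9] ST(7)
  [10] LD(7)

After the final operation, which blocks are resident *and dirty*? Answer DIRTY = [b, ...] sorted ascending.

0: W B7 -> L3 miss  d=D]
1: W B8 -> L0 miss  d=D]
2: R B6 -> L2 miss  d=-]
3: R B7 -> L3 hit  d=D]
4: R B0 -> L0 miss wb->B8  d=-]
5: R B0 -> L0 hit  d=-]
6: W B0 -> L0 hit  d=D]
7: W B6 -> L2 hit  d=D]
8: R B8 -> L0 miss wb->B0  d=-]
9: W B7 -> L3 hit  d=D]
10: R B7 -> L3 hit  d=D]

DIRTY = [6, 7]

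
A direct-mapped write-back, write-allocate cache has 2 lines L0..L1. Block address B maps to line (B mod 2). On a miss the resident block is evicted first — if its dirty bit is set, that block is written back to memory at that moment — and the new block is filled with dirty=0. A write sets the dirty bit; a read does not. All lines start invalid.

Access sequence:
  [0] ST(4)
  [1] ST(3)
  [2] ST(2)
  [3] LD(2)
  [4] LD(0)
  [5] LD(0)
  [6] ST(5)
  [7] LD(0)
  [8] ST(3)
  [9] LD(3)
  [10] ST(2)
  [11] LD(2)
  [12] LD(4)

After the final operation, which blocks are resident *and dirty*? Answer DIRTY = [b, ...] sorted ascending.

  0 | W B4 → L0 miss [D]
  1 | W B3 → L1 miss [D]
  2 | W B2 → L0 miss wb→B4 [D]
  3 | R B2 → L0 hit [D]
  4 | R B0 → L0 miss wb→B2 [-]
  5 | R B0 → L0 hit [-]
  6 | W B5 → L1 miss wb→B3 [D]
  7 | R B0 → L0 hit [-]
  8 | W B3 → L1 miss wb→B5 [D]
  9 | R B3 → L1 hit [D]
  10 | W B2 → L0 miss [D]
  11 | R B2 → L0 hit [D]
  12 | R B4 → L0 miss wb→B2 [-]

DIRTY = [3]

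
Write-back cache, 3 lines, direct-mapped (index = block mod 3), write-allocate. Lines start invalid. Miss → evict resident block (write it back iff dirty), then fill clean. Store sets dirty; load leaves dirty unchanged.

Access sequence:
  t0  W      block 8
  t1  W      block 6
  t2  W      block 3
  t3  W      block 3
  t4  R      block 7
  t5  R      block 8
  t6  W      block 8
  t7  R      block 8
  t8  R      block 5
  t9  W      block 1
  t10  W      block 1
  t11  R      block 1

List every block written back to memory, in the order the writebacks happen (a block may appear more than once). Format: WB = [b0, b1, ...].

0: W B8 → L2 miss [D]
1: W B6 → L0 miss [D]
2: W B3 → L0 miss wb→B6 [D]
3: W B3 → L0 hit [D]
4: R B7 → L1 miss [-]
5: R B8 → L2 hit [D]
6: W B8 → L2 hit [D]
7: R B8 → L2 hit [D]
8: R B5 → L2 miss wb→B8 [-]
9: W B1 → L1 miss [D]
10: W B1 → L1 hit [D]
11: R B1 → L1 hit [D]

WB = [6, 8]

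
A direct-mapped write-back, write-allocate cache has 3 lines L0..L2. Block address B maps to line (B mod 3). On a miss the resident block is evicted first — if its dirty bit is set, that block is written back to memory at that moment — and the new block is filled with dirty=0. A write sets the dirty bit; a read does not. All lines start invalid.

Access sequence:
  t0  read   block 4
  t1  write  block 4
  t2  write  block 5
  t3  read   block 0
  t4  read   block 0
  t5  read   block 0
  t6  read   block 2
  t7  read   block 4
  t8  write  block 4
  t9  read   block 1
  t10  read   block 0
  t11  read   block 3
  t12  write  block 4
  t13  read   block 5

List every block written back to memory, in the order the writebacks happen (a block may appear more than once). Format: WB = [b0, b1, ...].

0: R B4 -> L1 miss  d=-]
1: W B4 -> L1 hit  d=D]
2: W B5 -> L2 miss  d=D]
3: R B0 -> L0 miss  d=-]
4: R B0 -> L0 hit  d=-]
5: R B0 -> L0 hit  d=-]
6: R B2 -> L2 miss wb->B5  d=-]
7: R B4 -> L1 hit  d=D]
8: W B4 -> L1 hit  d=D]
9: R B1 -> L1 miss wb->B4  d=-]
10: R B0 -> L0 hit  d=-]
11: R B3 -> L0 miss  d=-]
12: W B4 -> L1 miss  d=D]
13: R B5 -> L2 miss  d=-]

WB = [5, 4]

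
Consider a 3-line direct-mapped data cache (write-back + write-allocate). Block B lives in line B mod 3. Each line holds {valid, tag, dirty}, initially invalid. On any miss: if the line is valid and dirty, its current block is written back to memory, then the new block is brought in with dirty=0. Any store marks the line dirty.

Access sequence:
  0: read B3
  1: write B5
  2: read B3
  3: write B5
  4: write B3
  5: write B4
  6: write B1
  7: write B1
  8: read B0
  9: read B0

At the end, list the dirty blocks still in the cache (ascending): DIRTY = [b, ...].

0: R B3 -> L0 miss  d=-]
1: W B5 -> L2 miss  d=D]
2: R B3 -> L0 hit  d=-]
3: W B5 -> L2 hit  d=D]
4: W B3 -> L0 hit  d=D]
5: W B4 -> L1 miss  d=D]
6: W B1 -> L1 miss wb->B4  d=D]
7: W B1 -> L1 hit  d=D]
8: R B0 -> L0 miss wb->B3  d=-]
9: R B0 -> L0 hit  d=-]

DIRTY = [1, 5]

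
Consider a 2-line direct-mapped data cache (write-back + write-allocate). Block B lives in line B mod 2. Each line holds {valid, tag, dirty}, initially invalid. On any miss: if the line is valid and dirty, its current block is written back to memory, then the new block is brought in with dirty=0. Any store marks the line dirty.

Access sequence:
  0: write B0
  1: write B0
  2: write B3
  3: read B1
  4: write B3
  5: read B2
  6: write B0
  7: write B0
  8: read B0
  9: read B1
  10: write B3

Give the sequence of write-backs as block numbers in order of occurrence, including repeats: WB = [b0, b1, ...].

WB = [3, 0, 3]

0: W B0 → L0 miss [D]
1: W B0 → L0 hit [D]
2: W B3 → L1 miss [D]
3: R B1 → L1 miss wb→B3 [-]
4: W B3 → L1 miss [D]
5: R B2 → L0 miss wb→B0 [-]
6: W B0 → L0 miss [D]
7: W B0 → L0 hit [D]
8: R B0 → L0 hit [D]
9: R B1 → L1 miss wb→B3 [-]
10: W B3 → L1 miss [D]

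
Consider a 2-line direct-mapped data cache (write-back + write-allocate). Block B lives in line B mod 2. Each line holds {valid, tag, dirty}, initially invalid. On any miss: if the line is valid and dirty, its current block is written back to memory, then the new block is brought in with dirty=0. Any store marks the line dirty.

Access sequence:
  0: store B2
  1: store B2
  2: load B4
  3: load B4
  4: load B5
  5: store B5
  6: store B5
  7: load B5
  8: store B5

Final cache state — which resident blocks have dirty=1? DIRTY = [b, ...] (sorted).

  0 | W B2 → L0 miss [D]
  1 | W B2 → L0 hit [D]
  2 | R B4 → L0 miss wb→B2 [-]
  3 | R B4 → L0 hit [-]
  4 | R B5 → L1 miss [-]
  5 | W B5 → L1 hit [D]
  6 | W B5 → L1 hit [D]
  7 | R B5 → L1 hit [D]
  8 | W B5 → L1 hit [D]

DIRTY = [5]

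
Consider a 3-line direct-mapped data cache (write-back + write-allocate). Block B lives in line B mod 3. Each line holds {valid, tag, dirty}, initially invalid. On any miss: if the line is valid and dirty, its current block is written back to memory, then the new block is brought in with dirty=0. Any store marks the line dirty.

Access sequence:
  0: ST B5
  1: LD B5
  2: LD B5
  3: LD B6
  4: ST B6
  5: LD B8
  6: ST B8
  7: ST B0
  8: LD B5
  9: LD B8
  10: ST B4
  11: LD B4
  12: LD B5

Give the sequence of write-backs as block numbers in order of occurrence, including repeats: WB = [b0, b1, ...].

0: W B5 → L2 miss [D]
1: R B5 → L2 hit [D]
2: R B5 → L2 hit [D]
3: R B6 → L0 miss [-]
4: W B6 → L0 hit [D]
5: R B8 → L2 miss wb→B5 [-]
6: W B8 → L2 hit [D]
7: W B0 → L0 miss wb→B6 [D]
8: R B5 → L2 miss wb→B8 [-]
9: R B8 → L2 miss [-]
10: W B4 → L1 miss [D]
11: R B4 → L1 hit [D]
12: R B5 → L2 miss [-]

WB = [5, 6, 8]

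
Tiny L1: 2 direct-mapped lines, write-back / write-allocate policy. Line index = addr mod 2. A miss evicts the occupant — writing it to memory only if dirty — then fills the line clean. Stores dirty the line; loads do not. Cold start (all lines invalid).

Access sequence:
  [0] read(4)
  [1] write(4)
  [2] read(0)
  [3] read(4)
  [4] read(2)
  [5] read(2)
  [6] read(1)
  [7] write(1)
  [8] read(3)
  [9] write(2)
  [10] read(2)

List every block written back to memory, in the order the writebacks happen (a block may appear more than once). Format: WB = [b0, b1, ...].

WB = [4, 1]

0: R B4 → L0 miss [-]
1: W B4 → L0 hit [D]
2: R B0 → L0 miss wb→B4 [-]
3: R B4 → L0 miss [-]
4: R B2 → L0 miss [-]
5: R B2 → L0 hit [-]
6: R B1 → L1 miss [-]
7: W B1 → L1 hit [D]
8: R B3 → L1 miss wb→B1 [-]
9: W B2 → L0 hit [D]
10: R B2 → L0 hit [D]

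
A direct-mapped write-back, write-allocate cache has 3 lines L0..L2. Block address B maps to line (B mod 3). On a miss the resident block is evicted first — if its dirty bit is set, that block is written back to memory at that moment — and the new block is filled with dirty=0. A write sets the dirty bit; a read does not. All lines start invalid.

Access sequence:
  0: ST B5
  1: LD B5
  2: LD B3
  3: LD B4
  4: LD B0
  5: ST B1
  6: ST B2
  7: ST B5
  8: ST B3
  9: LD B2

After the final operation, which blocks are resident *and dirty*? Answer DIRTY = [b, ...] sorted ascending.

0: W B5 -> L2 miss  d=D]
1: R B5 -> L2 hit  d=D]
2: R B3 -> L0 miss  d=-]
3: R B4 -> L1 miss  d=-]
4: R B0 -> L0 miss  d=-]
5: W B1 -> L1 miss  d=D]
6: W B2 -> L2 miss wb->B5  d=D]
7: W B5 -> L2 miss wb->B2  d=D]
8: W B3 -> L0 miss  d=D]
9: R B2 -> L2 miss wb->B5  d=-]

DIRTY = [1, 3]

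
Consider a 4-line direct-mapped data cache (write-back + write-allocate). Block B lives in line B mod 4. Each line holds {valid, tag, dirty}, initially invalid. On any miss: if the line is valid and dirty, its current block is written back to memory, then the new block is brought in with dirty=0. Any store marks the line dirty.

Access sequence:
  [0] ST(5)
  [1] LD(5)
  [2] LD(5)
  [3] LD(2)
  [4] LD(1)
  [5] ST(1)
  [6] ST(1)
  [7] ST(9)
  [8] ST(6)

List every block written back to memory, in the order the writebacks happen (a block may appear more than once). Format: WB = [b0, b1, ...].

  0 | W B5 → L1 miss [D]
  1 | R B5 → L1 hit [D]
  2 | R B5 → L1 hit [D]
  3 | R B2 → L2 miss [-]
  4 | R B1 → L1 miss wb→B5 [-]
  5 | W B1 → L1 hit [D]
  6 | W B1 → L1 hit [D]
  7 | W B9 → L1 miss wb→B1 [D]
  8 | W B6 → L2 miss [D]

WB = [5, 1]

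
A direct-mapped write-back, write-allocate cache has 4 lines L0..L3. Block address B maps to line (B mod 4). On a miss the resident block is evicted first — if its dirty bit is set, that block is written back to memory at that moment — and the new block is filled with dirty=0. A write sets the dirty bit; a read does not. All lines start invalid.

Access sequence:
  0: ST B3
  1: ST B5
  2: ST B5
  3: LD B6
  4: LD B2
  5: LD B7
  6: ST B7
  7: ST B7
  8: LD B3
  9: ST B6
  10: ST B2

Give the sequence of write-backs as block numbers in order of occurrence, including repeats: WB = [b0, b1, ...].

0: W B3 → L3 miss [D]
1: W B5 → L1 miss [D]
2: W B5 → L1 hit [D]
3: R B6 → L2 miss [-]
4: R B2 → L2 miss [-]
5: R B7 → L3 miss wb→B3 [-]
6: W B7 → L3 hit [D]
7: W B7 → L3 hit [D]
8: R B3 → L3 miss wb→B7 [-]
9: W B6 → L2 miss [D]
10: W B2 → L2 miss wb→B6 [D]

WB = [3, 7, 6]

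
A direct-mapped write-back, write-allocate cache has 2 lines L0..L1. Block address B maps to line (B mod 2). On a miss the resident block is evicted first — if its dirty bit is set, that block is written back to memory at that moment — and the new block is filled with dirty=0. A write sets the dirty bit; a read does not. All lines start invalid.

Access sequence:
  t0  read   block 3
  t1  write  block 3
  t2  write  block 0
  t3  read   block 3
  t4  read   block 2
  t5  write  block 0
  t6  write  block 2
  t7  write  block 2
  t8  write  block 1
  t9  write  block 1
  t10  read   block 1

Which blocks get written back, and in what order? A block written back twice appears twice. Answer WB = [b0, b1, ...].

WB = [0, 0, 3]

  0 | R B3 → L1 miss [-]
  1 | W B3 → L1 hit [D]
  2 | W B0 → L0 miss [D]
  3 | R B3 → L1 hit [D]
  4 | R B2 → L0 miss wb→B0 [-]
  5 | W B0 → L0 miss [D]
  6 | W B2 → L0 miss wb→B0 [D]
  7 | W B2 → L0 hit [D]
  8 | W B1 → L1 miss wb→B3 [D]
  9 | W B1 → L1 hit [D]
  10 | R B1 → L1 hit [D]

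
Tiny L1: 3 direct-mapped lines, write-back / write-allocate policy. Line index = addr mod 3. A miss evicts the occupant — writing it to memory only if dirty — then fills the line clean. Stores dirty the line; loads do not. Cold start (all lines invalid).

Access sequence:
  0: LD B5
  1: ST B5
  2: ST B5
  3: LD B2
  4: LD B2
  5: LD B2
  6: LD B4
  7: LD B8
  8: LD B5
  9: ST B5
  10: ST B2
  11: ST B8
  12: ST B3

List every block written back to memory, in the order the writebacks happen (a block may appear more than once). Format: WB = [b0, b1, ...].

0: R B5 → L2 miss [-]
1: W B5 → L2 hit [D]
2: W B5 → L2 hit [D]
3: R B2 → L2 miss wb→B5 [-]
4: R B2 → L2 hit [-]
5: R B2 → L2 hit [-]
6: R B4 → L1 miss [-]
7: R B8 → L2 miss [-]
8: R B5 → L2 miss [-]
9: W B5 → L2 hit [D]
10: W B2 → L2 miss wb→B5 [D]
11: W B8 → L2 miss wb→B2 [D]
12: W B3 → L0 miss [D]

WB = [5, 5, 2]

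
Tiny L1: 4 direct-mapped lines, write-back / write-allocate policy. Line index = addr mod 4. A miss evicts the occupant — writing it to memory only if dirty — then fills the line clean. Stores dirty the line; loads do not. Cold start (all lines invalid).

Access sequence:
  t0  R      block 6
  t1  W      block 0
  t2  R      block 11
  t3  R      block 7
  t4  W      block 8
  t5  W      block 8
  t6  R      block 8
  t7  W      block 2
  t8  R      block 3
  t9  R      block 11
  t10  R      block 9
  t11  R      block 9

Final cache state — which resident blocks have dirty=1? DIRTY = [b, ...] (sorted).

DIRTY = [2, 8]

0: R B6 -> L2 miss  d=-]
1: W B0 -> L0 miss  d=D]
2: R B11 -> L3 miss  d=-]
3: R B7 -> L3 miss  d=-]
4: W B8 -> L0 miss wb->B0  d=D]
5: W B8 -> L0 hit  d=D]
6: R B8 -> L0 hit  d=D]
7: W B2 -> L2 miss  d=D]
8: R B3 -> L3 miss  d=-]
9: R B11 -> L3 miss  d=-]
10: R B9 -> L1 miss  d=-]
11: R B9 -> L1 hit  d=-]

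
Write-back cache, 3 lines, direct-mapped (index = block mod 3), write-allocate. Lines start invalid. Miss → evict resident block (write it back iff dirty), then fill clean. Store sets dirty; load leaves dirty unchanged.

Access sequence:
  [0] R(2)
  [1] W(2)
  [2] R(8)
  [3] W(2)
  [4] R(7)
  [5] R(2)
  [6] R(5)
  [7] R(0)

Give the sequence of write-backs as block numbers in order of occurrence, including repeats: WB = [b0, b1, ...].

  0 | R B2 → L2 miss [-]
  1 | W B2 → L2 hit [D]
  2 | R B8 → L2 miss wb→B2 [-]
  3 | W B2 → L2 miss [D]
  4 | R B7 → L1 miss [-]
  5 | R B2 → L2 hit [D]
  6 | R B5 → L2 miss wb→B2 [-]
  7 | R B0 → L0 miss [-]

WB = [2, 2]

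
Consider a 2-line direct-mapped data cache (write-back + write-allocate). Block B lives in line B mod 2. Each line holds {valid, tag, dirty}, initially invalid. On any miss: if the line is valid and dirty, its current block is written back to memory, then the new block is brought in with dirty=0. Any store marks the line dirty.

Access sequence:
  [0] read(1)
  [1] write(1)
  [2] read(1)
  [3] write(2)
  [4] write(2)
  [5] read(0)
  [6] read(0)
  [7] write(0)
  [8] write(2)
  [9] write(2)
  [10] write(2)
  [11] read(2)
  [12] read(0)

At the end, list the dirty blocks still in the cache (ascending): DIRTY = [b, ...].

DIRTY = [1]

0: R B1 → L1 miss [-]
1: W B1 → L1 hit [D]
2: R B1 → L1 hit [D]
3: W B2 → L0 miss [D]
4: W B2 → L0 hit [D]
5: R B0 → L0 miss wb→B2 [-]
6: R B0 → L0 hit [-]
7: W B0 → L0 hit [D]
8: W B2 → L0 miss wb→B0 [D]
9: W B2 → L0 hit [D]
10: W B2 → L0 hit [D]
11: R B2 → L0 hit [D]
12: R B0 → L0 miss wb→B2 [-]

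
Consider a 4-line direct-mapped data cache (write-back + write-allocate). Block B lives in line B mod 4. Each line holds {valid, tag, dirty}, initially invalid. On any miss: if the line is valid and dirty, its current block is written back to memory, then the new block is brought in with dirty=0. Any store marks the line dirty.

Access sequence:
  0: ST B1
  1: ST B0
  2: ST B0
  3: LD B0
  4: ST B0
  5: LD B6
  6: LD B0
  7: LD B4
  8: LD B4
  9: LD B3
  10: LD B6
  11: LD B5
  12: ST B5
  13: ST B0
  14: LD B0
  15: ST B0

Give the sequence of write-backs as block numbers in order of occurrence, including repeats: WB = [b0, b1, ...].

0: W B1 → L1 miss [D]
1: W B0 → L0 miss [D]
2: W B0 → L0 hit [D]
3: R B0 → L0 hit [D]
4: W B0 → L0 hit [D]
5: R B6 → L2 miss [-]
6: R B0 → L0 hit [D]
7: R B4 → L0 miss wb→B0 [-]
8: R B4 → L0 hit [-]
9: R B3 → L3 miss [-]
10: R B6 → L2 hit [-]
11: R B5 → L1 miss wb→B1 [-]
12: W B5 → L1 hit [D]
13: W B0 → L0 miss [D]
14: R B0 → L0 hit [D]
15: W B0 → L0 hit [D]

WB = [0, 1]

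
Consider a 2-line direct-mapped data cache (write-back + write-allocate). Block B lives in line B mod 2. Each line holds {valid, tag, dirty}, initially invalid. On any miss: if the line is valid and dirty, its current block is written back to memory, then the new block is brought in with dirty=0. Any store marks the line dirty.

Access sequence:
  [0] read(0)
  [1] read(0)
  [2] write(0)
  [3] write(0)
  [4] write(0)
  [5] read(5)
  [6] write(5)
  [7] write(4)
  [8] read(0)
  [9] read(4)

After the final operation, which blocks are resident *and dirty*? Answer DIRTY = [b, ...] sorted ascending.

DIRTY = [5]

0: R B0 → L0 miss [-]
1: R B0 → L0 hit [-]
2: W B0 → L0 hit [D]
3: W B0 → L0 hit [D]
4: W B0 → L0 hit [D]
5: R B5 → L1 miss [-]
6: W B5 → L1 hit [D]
7: W B4 → L0 miss wb→B0 [D]
8: R B0 → L0 miss wb→B4 [-]
9: R B4 → L0 miss [-]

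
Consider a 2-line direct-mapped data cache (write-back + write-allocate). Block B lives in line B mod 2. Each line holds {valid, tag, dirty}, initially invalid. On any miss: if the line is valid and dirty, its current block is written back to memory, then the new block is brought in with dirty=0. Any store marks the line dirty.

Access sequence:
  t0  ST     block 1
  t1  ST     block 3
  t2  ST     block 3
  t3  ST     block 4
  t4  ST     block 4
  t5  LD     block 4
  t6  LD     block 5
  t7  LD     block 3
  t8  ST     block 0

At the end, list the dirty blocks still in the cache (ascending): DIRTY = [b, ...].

0: W B1 → L1 miss [D]
1: W B3 → L1 miss wb→B1 [D]
2: W B3 → L1 hit [D]
3: W B4 → L0 miss [D]
4: W B4 → L0 hit [D]
5: R B4 → L0 hit [D]
6: R B5 → L1 miss wb→B3 [-]
7: R B3 → L1 miss [-]
8: W B0 → L0 miss wb→B4 [D]

DIRTY = [0]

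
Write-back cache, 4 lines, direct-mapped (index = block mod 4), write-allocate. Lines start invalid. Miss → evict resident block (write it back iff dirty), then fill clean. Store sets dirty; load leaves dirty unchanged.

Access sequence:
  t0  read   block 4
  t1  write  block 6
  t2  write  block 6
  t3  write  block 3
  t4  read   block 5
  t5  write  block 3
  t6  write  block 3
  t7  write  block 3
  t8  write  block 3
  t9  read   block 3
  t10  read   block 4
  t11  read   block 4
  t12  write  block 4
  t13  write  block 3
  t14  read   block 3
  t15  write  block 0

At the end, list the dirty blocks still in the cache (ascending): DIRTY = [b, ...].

  0 | R B4 → L0 miss [-]
  1 | W B6 → L2 miss [D]
  2 | W B6 → L2 hit [D]
  3 | W B3 → L3 miss [D]
  4 | R B5 → L1 miss [-]
  5 | W B3 → L3 hit [D]
  6 | W B3 → L3 hit [D]
  7 | W B3 → L3 hit [D]
  8 | W B3 → L3 hit [D]
  9 | R B3 → L3 hit [D]
  10 | R B4 → L0 hit [-]
  11 | R B4 → L0 hit [-]
  12 | W B4 → L0 hit [D]
  13 | W B3 → L3 hit [D]
  14 | R B3 → L3 hit [D]
  15 | W B0 → L0 miss wb→B4 [D]

DIRTY = [0, 3, 6]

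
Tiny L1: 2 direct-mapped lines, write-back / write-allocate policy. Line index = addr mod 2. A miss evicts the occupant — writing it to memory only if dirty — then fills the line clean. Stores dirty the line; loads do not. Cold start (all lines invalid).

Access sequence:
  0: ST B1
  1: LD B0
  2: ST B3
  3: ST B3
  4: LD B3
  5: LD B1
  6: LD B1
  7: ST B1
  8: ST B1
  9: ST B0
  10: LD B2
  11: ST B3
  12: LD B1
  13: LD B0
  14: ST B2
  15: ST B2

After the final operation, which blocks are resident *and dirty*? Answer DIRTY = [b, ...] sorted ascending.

0: W B1 -> L1 miss  d=D]
1: R B0 -> L0 miss  d=-]
2: W B3 -> L1 miss wb->B1  d=D]
3: W B3 -> L1 hit  d=D]
4: R B3 -> L1 hit  d=D]
5: R B1 -> L1 miss wb->B3  d=-]
6: R B1 -> L1 hit  d=-]
7: W B1 -> L1 hit  d=D]
8: W B1 -> L1 hit  d=D]
9: W B0 -> L0 hit  d=D]
10: R B2 -> L0 miss wb->B0  d=-]
11: W B3 -> L1 miss wb->B1  d=D]
12: R B1 -> L1 miss wb->B3  d=-]
13: R B0 -> L0 miss  d=-]
14: W B2 -> L0 miss  d=D]
15: W B2 -> L0 hit  d=D]

DIRTY = [2]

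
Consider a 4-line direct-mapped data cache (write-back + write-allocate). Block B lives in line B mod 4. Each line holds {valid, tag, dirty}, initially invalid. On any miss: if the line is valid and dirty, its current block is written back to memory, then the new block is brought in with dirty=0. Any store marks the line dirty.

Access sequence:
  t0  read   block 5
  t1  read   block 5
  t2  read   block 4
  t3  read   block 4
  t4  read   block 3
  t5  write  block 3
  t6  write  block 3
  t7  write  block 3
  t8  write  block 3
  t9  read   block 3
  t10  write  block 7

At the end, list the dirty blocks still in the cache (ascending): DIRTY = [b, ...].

DIRTY = [7]

0: R B5 -> L1 miss  d=-]
1: R B5 -> L1 hit  d=-]
2: R B4 -> L0 miss  d=-]
3: R B4 -> L0 hit  d=-]
4: R B3 -> L3 miss  d=-]
5: W B3 -> L3 hit  d=D]
6: W B3 -> L3 hit  d=D]
7: W B3 -> L3 hit  d=D]
8: W B3 -> L3 hit  d=D]
9: R B3 -> L3 hit  d=D]
10: W B7 -> L3 miss wb->B3  d=D]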